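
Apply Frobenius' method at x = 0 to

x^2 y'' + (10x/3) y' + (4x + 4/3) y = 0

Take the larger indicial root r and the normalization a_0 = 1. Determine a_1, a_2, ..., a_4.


Write in Frobenius form y'' + (p(x)/x) y' + (q(x)/x^2) y = 0:
  p(x) = 10/3,  q(x) = 4x + 4/3.
Indicial equation: r(r-1) + (10/3) r + (4/3) = 0 -> roots r_1 = -1, r_2 = -4/3.
Take r = r_1 = -1. Let y(x) = x^r sum_{n>=0} a_n x^n with a_0 = 1.
Substitute y = x^r sum a_n x^n and match x^{r+n}. The recurrence is
  D(n) a_n + 4 a_{n-1} = 0,  where D(n) = (r+n)(r+n-1) + (10/3)(r+n) + (4/3).
  a_n = -4 / D(n) * a_{n-1}.
Since the indicial polynomial factors as (r - r_1)(r - r_2), D(n) = (r_1 + n - r_1)(r_1 + n - r_2) = n(n + 1/3).
Evaluating step by step (a_0 = 1):
  n = 1: D(1) = 1(1 + 1/3) = 4/3; numerator = -4(1) = -4; a_1 = (-4)/(4/3) = -3
  n = 2: D(2) = 2(2 + 1/3) = 14/3; numerator = -4(-3) = 12; a_2 = (12)/(14/3) = 18/7
  n = 3: D(3) = 3(3 + 1/3) = 10; numerator = -4(18/7) = -72/7; a_3 = (-72/7)/(10) = -36/35
  n = 4: D(4) = 4(4 + 1/3) = 52/3; numerator = -4(-36/35) = 144/35; a_4 = (144/35)/(52/3) = 108/455

r = -1; a_0 = 1; a_1 = -3; a_2 = 18/7; a_3 = -36/35; a_4 = 108/455


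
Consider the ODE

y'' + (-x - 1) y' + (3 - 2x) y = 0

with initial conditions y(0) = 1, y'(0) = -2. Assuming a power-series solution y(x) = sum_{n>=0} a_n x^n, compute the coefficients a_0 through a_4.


Ansatz: y(x) = sum_{n>=0} a_n x^n, so y'(x) = sum_{n>=1} n a_n x^(n-1) and y''(x) = sum_{n>=2} n(n-1) a_n x^(n-2).
Substitute into P(x) y'' + Q(x) y' + R(x) y = 0 with P(x) = 1, Q(x) = -x - 1, R(x) = 3 - 2x, and match powers of x.
Initial conditions: a_0 = 1, a_1 = -2.
Setting the coefficient of each power of x to zero and solving order by order (substituting the coefficients already found):
  x^0: 2 a_2 - a_1 + 3 a_0 = 0  ->  2 a_2 = a_1 - 3 a_0 = -5  ->  a_2 = -5/2
  x^1: 6 a_3 - 2 a_2 + 2 a_1 - 2 a_0 = 0  ->  6 a_3 = 2 a_2 - 2 a_1 + 2 a_0 = 1  ->  a_3 = 1/6
  x^2: 12 a_4 - 3 a_3 + a_2 - 2 a_1 = 0  ->  12 a_4 = 3 a_3 - a_2 + 2 a_1 = -1  ->  a_4 = -1/12
Truncated series: y(x) = 1 - 2 x - (5/2) x^2 + (1/6) x^3 - (1/12) x^4 + O(x^5).

a_0 = 1; a_1 = -2; a_2 = -5/2; a_3 = 1/6; a_4 = -1/12


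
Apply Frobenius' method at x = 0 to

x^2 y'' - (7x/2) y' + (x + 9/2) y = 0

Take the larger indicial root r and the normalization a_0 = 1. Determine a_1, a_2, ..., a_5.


Write in Frobenius form y'' + (p(x)/x) y' + (q(x)/x^2) y = 0:
  p(x) = -7/2,  q(x) = x + 9/2.
Indicial equation: r(r-1) + (-7/2) r + (9/2) = 0 -> roots r_1 = 3, r_2 = 3/2.
Take r = r_1 = 3. Let y(x) = x^r sum_{n>=0} a_n x^n with a_0 = 1.
Substitute y = x^r sum a_n x^n and match x^{r+n}. The recurrence is
  D(n) a_n + 1 a_{n-1} = 0,  where D(n) = (r+n)(r+n-1) + (-7/2)(r+n) + (9/2).
  a_n = -1 / D(n) * a_{n-1}.
Since the indicial polynomial factors as (r - r_1)(r - r_2), D(n) = (r_1 + n - r_1)(r_1 + n - r_2) = n(n + 3/2).
Evaluating step by step (a_0 = 1):
  n = 1: D(1) = 1(1 + 3/2) = 5/2; numerator = -1(1) = -1; a_1 = (-1)/(5/2) = -2/5
  n = 2: D(2) = 2(2 + 3/2) = 7; numerator = -1(-2/5) = 2/5; a_2 = (2/5)/(7) = 2/35
  n = 3: D(3) = 3(3 + 3/2) = 27/2; numerator = -1(2/35) = -2/35; a_3 = (-2/35)/(27/2) = -4/945
  n = 4: D(4) = 4(4 + 3/2) = 22; numerator = -1(-4/945) = 4/945; a_4 = (4/945)/(22) = 2/10395
  n = 5: D(5) = 5(5 + 3/2) = 65/2; numerator = -1(2/10395) = -2/10395; a_5 = (-2/10395)/(65/2) = -4/675675

r = 3; a_0 = 1; a_1 = -2/5; a_2 = 2/35; a_3 = -4/945; a_4 = 2/10395; a_5 = -4/675675


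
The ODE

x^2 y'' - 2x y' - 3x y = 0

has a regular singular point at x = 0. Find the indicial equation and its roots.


Divide by x^2 to reach normal form y'' + P_1(x) y' + P_2(x) y = 0 with P_1(x) = -2/x and P_2(x) = -3/x.
x = 0 is a singular point because the y'-coefficient -2/x has a pole at x = 0 and the y-coefficient -3/x has a pole at x = 0.
It is a regular singular point because x P_1(x) = p(x) = -2 and x^2 P_2(x) = q(x) = -3x are polynomials, hence analytic at x = 0.
p(0) = -2,  q(0) = 0.
Indicial equation: r(r-1) + p(0) r + q(0) = 0, i.e. r^2 + (p(0) - 1) r + q(0) = 0, i.e. r^2 - 3 r = 0.
Discriminant: (-3)^2 - 4(0) = 9, so r = (3 ± 3)/2.
Solving: r_1 = 3, r_2 = 0.

indicial: r^2 - 3 r = 0; roots r_1 = 3, r_2 = 0


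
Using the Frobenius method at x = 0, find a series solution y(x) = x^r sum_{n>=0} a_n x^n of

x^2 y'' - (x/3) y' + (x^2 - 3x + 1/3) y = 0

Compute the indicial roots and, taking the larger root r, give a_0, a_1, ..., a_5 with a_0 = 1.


Write in Frobenius form y'' + (p(x)/x) y' + (q(x)/x^2) y = 0:
  p(x) = -1/3,  q(x) = x^2 - 3x + 1/3.
Indicial equation: r(r-1) + (-1/3) r + (1/3) = 0 -> roots r_1 = 1, r_2 = 1/3.
Take r = r_1 = 1. Let y(x) = x^r sum_{n>=0} a_n x^n with a_0 = 1.
Substitute y = x^r sum a_n x^n and match x^{r+n}. The recurrence is
  D(n) a_n - 3 a_{n-1} + 1 a_{n-2} = 0,  where D(n) = (r+n)(r+n-1) + (-1/3)(r+n) + (1/3).
  a_n = [3 a_{n-1} - 1 a_{n-2}] / D(n).
Since the indicial polynomial factors as (r - r_1)(r - r_2), D(n) = (r_1 + n - r_1)(r_1 + n - r_2) = n(n + 2/3).
Evaluating step by step (a_0 = 1):
  n = 1: D(1) = 1(1 + 2/3) = 5/3; numerator = 3(1) = 3; a_1 = (3)/(5/3) = 9/5
  n = 2: D(2) = 2(2 + 2/3) = 16/3; numerator = 3(9/5) - 1(1) = 22/5; a_2 = (22/5)/(16/3) = 33/40
  n = 3: D(3) = 3(3 + 2/3) = 11; numerator = 3(33/40) - 1(9/5) = 27/40; a_3 = (27/40)/(11) = 27/440
  n = 4: D(4) = 4(4 + 2/3) = 56/3; numerator = 3(27/440) - 1(33/40) = -141/220; a_4 = (-141/220)/(56/3) = -423/12320
  n = 5: D(5) = 5(5 + 2/3) = 85/3; numerator = 3(-423/12320) - 1(27/440) = -405/2464; a_5 = (-405/2464)/(85/3) = -243/41888

r = 1; a_0 = 1; a_1 = 9/5; a_2 = 33/40; a_3 = 27/440; a_4 = -423/12320; a_5 = -243/41888


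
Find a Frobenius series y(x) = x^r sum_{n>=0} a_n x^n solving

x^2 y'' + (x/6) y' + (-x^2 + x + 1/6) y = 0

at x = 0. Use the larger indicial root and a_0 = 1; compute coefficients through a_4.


Write in Frobenius form y'' + (p(x)/x) y' + (q(x)/x^2) y = 0:
  p(x) = 1/6,  q(x) = -x^2 + x + 1/6.
Indicial equation: r(r-1) + (1/6) r + (1/6) = 0 -> roots r_1 = 1/2, r_2 = 1/3.
Take r = r_1 = 1/2. Let y(x) = x^r sum_{n>=0} a_n x^n with a_0 = 1.
Substitute y = x^r sum a_n x^n and match x^{r+n}. The recurrence is
  D(n) a_n + 1 a_{n-1} - 1 a_{n-2} = 0,  where D(n) = (r+n)(r+n-1) + (1/6)(r+n) + (1/6).
  a_n = [-1 a_{n-1} + 1 a_{n-2}] / D(n).
Since the indicial polynomial factors as (r - r_1)(r - r_2), D(n) = (r_1 + n - r_1)(r_1 + n - r_2) = n(n + 1/6).
Evaluating step by step (a_0 = 1):
  n = 1: D(1) = 1(1 + 1/6) = 7/6; numerator = -1(1) = -1; a_1 = (-1)/(7/6) = -6/7
  n = 2: D(2) = 2(2 + 1/6) = 13/3; numerator = -1(-6/7) + 1(1) = 13/7; a_2 = (13/7)/(13/3) = 3/7
  n = 3: D(3) = 3(3 + 1/6) = 19/2; numerator = -1(3/7) + 1(-6/7) = -9/7; a_3 = (-9/7)/(19/2) = -18/133
  n = 4: D(4) = 4(4 + 1/6) = 50/3; numerator = -1(-18/133) + 1(3/7) = 75/133; a_4 = (75/133)/(50/3) = 9/266

r = 1/2; a_0 = 1; a_1 = -6/7; a_2 = 3/7; a_3 = -18/133; a_4 = 9/266


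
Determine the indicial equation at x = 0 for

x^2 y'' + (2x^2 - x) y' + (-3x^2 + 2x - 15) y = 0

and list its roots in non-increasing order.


Divide by x^2 to reach normal form y'' + P_1(x) y' + P_2(x) y = 0 with P_1(x) = 2 - 1/x and P_2(x) = -3 + 2/x - 15/x^2.
x = 0 is a singular point because the y'-coefficient 2 - 1/x has a pole at x = 0 and the y-coefficient -3 + 2/x - 15/x^2 has a pole at x = 0.
It is a regular singular point because x P_1(x) = p(x) = 2x - 1 and x^2 P_2(x) = q(x) = -3x^2 + 2x - 15 are polynomials, hence analytic at x = 0.
p(0) = -1,  q(0) = -15.
Indicial equation: r(r-1) + p(0) r + q(0) = 0, i.e. r^2 + (p(0) - 1) r + q(0) = 0, i.e. r^2 - 2 r - 15 = 0.
Discriminant: (-2)^2 - 4(-15) = 64, so r = (2 ± 8)/2.
Solving: r_1 = 5, r_2 = -3.

indicial: r^2 - 2 r - 15 = 0; roots r_1 = 5, r_2 = -3


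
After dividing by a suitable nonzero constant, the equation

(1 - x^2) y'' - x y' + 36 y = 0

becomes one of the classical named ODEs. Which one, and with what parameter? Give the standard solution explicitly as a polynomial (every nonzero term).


The equation is already in a standard form:  (1 - x^2) y'' - x y' + 36 y = 0.
This matches the Chebyshev equation (1 - x^2) y'' - x y' + n^2 y = 0 (note the -x y' term, not -2x y') with n^2 = 36, so n = 6; the polynomial solution is T_6(x).
With y = sum_k a_k x^k, matching x^k gives (k+2)(k+1) a_{k+2} = (k^2 - n^2) a_k = (k - 6)(k + 6) a_k. The right side vanishes at k = 6, so the series with the parity of 6 terminates at degree 6.
Standard normalization: leading coefficient of T_n is 2^(n-1), so a_6 = 2^5 = 32. Work downward with a_k = (k+1)(k+2) a_{k+2} / ((k - 6)(k + 6)):
  a_4 = (5)(6)(32) / ((4 - 6)(4 + 6)) = 960/(-20) = -48
  a_2 = (3)(4)(-48) / ((2 - 6)(2 + 6)) = -576/(-32) = 18
  a_0 = (1)(2)(18) / ((0 - 6)(0 + 6)) = 36/(-36) = -1
Hence T_6(x) = 32 x^6 - 48 x^4 + 18 x^2 - 1.

T_6(x); series = 32 x^6 - 48 x^4 + 18 x^2 - 1


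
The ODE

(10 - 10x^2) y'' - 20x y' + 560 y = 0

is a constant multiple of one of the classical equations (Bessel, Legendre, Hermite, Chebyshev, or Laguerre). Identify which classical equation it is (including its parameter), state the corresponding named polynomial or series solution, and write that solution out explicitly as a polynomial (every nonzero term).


All three coefficients share the factor 10; dividing through by 10 gives  (1 - x^2) y'' - 2x y' + 56 y = 0.
This matches the Legendre equation (1 - x^2) y'' - 2x y' + n(n+1) y = 0 (note the -2x y' term) with n(n+1) = 56, so n = 7; the polynomial solution is P_7(x).
With y = sum_k a_k x^k, matching x^k gives (k+2)(k+1) a_{k+2} = [k(k+1) - n(n+1)] a_k = (k - 7)(k + 8) a_k. The right side vanishes at k = 7, so the series with the parity of 7 terminates at degree 7.
Standard normalization (P_n(1) = 1): leading coefficient (2n)!/(2^n (n!)^2) = 87178291200/(128*25401600) = 429/16, so a_7 = 429/16. Work downward with a_k = (k+1)(k+2) a_{k+2} / ((k - 7)(k + 8)):
  a_5 = (6)(7)(429/16) / ((5 - 7)(5 + 8)) = (9009/8)/(-26) = -693/16
  a_3 = (4)(5)(-693/16) / ((3 - 7)(3 + 8)) = (-3465/4)/(-44) = 315/16
  a_1 = (2)(3)(315/16) / ((1 - 7)(1 + 8)) = (945/8)/(-54) = -35/16
Hence P_7(x) = 429 x^7/16 - 693 x^5/16 + 315 x^3/16 - 35 x/16.

P_7(x); series = 429 x^7/16 - 693 x^5/16 + 315 x^3/16 - 35 x/16


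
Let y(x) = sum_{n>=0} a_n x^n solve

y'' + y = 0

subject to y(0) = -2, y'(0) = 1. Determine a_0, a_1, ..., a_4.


Ansatz: y(x) = sum_{n>=0} a_n x^n, so y'(x) = sum_{n>=1} n a_n x^(n-1) and y''(x) = sum_{n>=2} n(n-1) a_n x^(n-2).
Substitute into P(x) y'' + Q(x) y' + R(x) y = 0 with P(x) = 1, Q(x) = 0, R(x) = 1, and match powers of x.
Initial conditions: a_0 = -2, a_1 = 1.
Setting the coefficient of each power of x to zero and solving order by order (substituting the coefficients already found):
  x^0: 2 a_2 + a_0 = 0  ->  2 a_2 = -a_0 = 2  ->  a_2 = 1
  x^1: 6 a_3 + a_1 = 0  ->  6 a_3 = -a_1 = -1  ->  a_3 = -1/6
  x^2: 12 a_4 + a_2 = 0  ->  12 a_4 = -a_2 = -1  ->  a_4 = -1/12
Truncated series: y(x) = -2 + x + x^2 - (1/6) x^3 - (1/12) x^4 + O(x^5).

a_0 = -2; a_1 = 1; a_2 = 1; a_3 = -1/6; a_4 = -1/12


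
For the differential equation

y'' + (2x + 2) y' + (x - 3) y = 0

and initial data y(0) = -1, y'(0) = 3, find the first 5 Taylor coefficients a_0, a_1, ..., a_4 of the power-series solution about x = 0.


Ansatz: y(x) = sum_{n>=0} a_n x^n, so y'(x) = sum_{n>=1} n a_n x^(n-1) and y''(x) = sum_{n>=2} n(n-1) a_n x^(n-2).
Substitute into P(x) y'' + Q(x) y' + R(x) y = 0 with P(x) = 1, Q(x) = 2x + 2, R(x) = x - 3, and match powers of x.
Initial conditions: a_0 = -1, a_1 = 3.
Setting the coefficient of each power of x to zero and solving order by order (substituting the coefficients already found):
  x^0: 2 a_2 + 2 a_1 - 3 a_0 = 0  ->  2 a_2 = -2 a_1 + 3 a_0 = -9  ->  a_2 = -9/2
  x^1: 6 a_3 + 4 a_2 - a_1 + a_0 = 0  ->  6 a_3 = -4 a_2 + a_1 - a_0 = 22  ->  a_3 = 11/3
  x^2: 12 a_4 + 6 a_3 + a_2 + a_1 = 0  ->  12 a_4 = -6 a_3 - a_2 - a_1 = -41/2  ->  a_4 = -41/24
Truncated series: y(x) = -1 + 3 x - (9/2) x^2 + (11/3) x^3 - (41/24) x^4 + O(x^5).

a_0 = -1; a_1 = 3; a_2 = -9/2; a_3 = 11/3; a_4 = -41/24


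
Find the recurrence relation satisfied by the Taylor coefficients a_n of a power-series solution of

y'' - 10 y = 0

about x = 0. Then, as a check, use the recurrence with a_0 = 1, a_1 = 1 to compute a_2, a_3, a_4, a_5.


Substitute y = sum_n a_n x^n into y'' + (const) y = 0.
y''(x) = sum_{n>=0} (n+2)(n+1) a_{n+2} x^n.
The ODE becomes sum_n [(n+2)(n+1) a_{n+2} - 10 a_n] x^n = 0.
Setting each coefficient to zero gives the recurrence:
  (n+2)(n+1) a_{n+2} - 10 a_n = 0,
  a_{n+2} = 10 / ((n+1)(n+2)) a_n.

Check with a_0 = 1, a_1 = 1 (apply the recurrence for n = 0, 1, 2, 3): a_0 = 1, a_1 = 1, a_2 = 5, a_3 = 5/3, a_4 = 25/6, a_5 = 5/6.

a_{n+2} = 10/((n+1)(n+2)) * a_n; check: a_0 = 1, a_1 = 1, a_2 = 5, a_3 = 5/3, a_4 = 25/6, a_5 = 5/6


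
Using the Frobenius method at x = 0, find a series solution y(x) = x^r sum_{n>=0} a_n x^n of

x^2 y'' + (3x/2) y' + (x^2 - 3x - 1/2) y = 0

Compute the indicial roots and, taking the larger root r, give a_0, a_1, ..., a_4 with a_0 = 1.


Write in Frobenius form y'' + (p(x)/x) y' + (q(x)/x^2) y = 0:
  p(x) = 3/2,  q(x) = x^2 - 3x - 1/2.
Indicial equation: r(r-1) + (3/2) r + (-1/2) = 0 -> roots r_1 = 1/2, r_2 = -1.
Take r = r_1 = 1/2. Let y(x) = x^r sum_{n>=0} a_n x^n with a_0 = 1.
Substitute y = x^r sum a_n x^n and match x^{r+n}. The recurrence is
  D(n) a_n - 3 a_{n-1} + 1 a_{n-2} = 0,  where D(n) = (r+n)(r+n-1) + (3/2)(r+n) + (-1/2).
  a_n = [3 a_{n-1} - 1 a_{n-2}] / D(n).
Since the indicial polynomial factors as (r - r_1)(r - r_2), D(n) = (r_1 + n - r_1)(r_1 + n - r_2) = n(n + 3/2).
Evaluating step by step (a_0 = 1):
  n = 1: D(1) = 1(1 + 3/2) = 5/2; numerator = 3(1) = 3; a_1 = (3)/(5/2) = 6/5
  n = 2: D(2) = 2(2 + 3/2) = 7; numerator = 3(6/5) - 1(1) = 13/5; a_2 = (13/5)/(7) = 13/35
  n = 3: D(3) = 3(3 + 3/2) = 27/2; numerator = 3(13/35) - 1(6/5) = -3/35; a_3 = (-3/35)/(27/2) = -2/315
  n = 4: D(4) = 4(4 + 3/2) = 22; numerator = 3(-2/315) - 1(13/35) = -41/105; a_4 = (-41/105)/(22) = -41/2310

r = 1/2; a_0 = 1; a_1 = 6/5; a_2 = 13/35; a_3 = -2/315; a_4 = -41/2310


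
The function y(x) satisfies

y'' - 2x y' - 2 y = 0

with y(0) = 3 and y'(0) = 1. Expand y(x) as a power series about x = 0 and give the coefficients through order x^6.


Ansatz: y(x) = sum_{n>=0} a_n x^n, so y'(x) = sum_{n>=1} n a_n x^(n-1) and y''(x) = sum_{n>=2} n(n-1) a_n x^(n-2).
Substitute into P(x) y'' + Q(x) y' + R(x) y = 0 with P(x) = 1, Q(x) = -2x, R(x) = -2, and match powers of x.
Initial conditions: a_0 = 3, a_1 = 1.
Setting the coefficient of each power of x to zero and solving order by order (substituting the coefficients already found):
  x^0: 2 a_2 - 2 a_0 = 0  ->  2 a_2 = 2 a_0 = 6  ->  a_2 = 3
  x^1: 6 a_3 - 4 a_1 = 0  ->  6 a_3 = 4 a_1 = 4  ->  a_3 = 2/3
  x^2: 12 a_4 - 6 a_2 = 0  ->  12 a_4 = 6 a_2 = 18  ->  a_4 = 3/2
  x^3: 20 a_5 - 8 a_3 = 0  ->  20 a_5 = 8 a_3 = 16/3  ->  a_5 = 4/15
  x^4: 30 a_6 - 10 a_4 = 0  ->  30 a_6 = 10 a_4 = 15  ->  a_6 = 1/2
Truncated series: y(x) = 3 + x + 3 x^2 + (2/3) x^3 + (3/2) x^4 + (4/15) x^5 + (1/2) x^6 + O(x^7).

a_0 = 3; a_1 = 1; a_2 = 3; a_3 = 2/3; a_4 = 3/2; a_5 = 4/15; a_6 = 1/2


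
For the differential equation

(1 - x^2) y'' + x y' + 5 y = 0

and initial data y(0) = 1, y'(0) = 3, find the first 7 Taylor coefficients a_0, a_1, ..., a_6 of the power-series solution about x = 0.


Ansatz: y(x) = sum_{n>=0} a_n x^n, so y'(x) = sum_{n>=1} n a_n x^(n-1) and y''(x) = sum_{n>=2} n(n-1) a_n x^(n-2).
Substitute into P(x) y'' + Q(x) y' + R(x) y = 0 with P(x) = 1 - x^2, Q(x) = x, R(x) = 5, and match powers of x.
Initial conditions: a_0 = 1, a_1 = 3.
Setting the coefficient of each power of x to zero and solving order by order (substituting the coefficients already found):
  x^0: 2 a_2 + 5 a_0 = 0  ->  2 a_2 = -5 a_0 = -5  ->  a_2 = -5/2
  x^1: 6 a_3 + 6 a_1 = 0  ->  6 a_3 = -6 a_1 = -18  ->  a_3 = -3
  x^2: 12 a_4 + 5 a_2 = 0  ->  12 a_4 = -5 a_2 = 25/2  ->  a_4 = 25/24
  x^3: 20 a_5 + 2 a_3 = 0  ->  20 a_5 = -2 a_3 = 6  ->  a_5 = 3/10
  x^4: 30 a_6 - 3 a_4 = 0  ->  30 a_6 = 3 a_4 = 25/8  ->  a_6 = 5/48
Truncated series: y(x) = 1 + 3 x - (5/2) x^2 - 3 x^3 + (25/24) x^4 + (3/10) x^5 + (5/48) x^6 + O(x^7).

a_0 = 1; a_1 = 3; a_2 = -5/2; a_3 = -3; a_4 = 25/24; a_5 = 3/10; a_6 = 5/48


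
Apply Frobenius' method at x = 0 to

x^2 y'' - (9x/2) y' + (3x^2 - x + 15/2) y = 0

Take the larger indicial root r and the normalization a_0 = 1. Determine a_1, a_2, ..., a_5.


Write in Frobenius form y'' + (p(x)/x) y' + (q(x)/x^2) y = 0:
  p(x) = -9/2,  q(x) = 3x^2 - x + 15/2.
Indicial equation: r(r-1) + (-9/2) r + (15/2) = 0 -> roots r_1 = 3, r_2 = 5/2.
Take r = r_1 = 3. Let y(x) = x^r sum_{n>=0} a_n x^n with a_0 = 1.
Substitute y = x^r sum a_n x^n and match x^{r+n}. The recurrence is
  D(n) a_n - 1 a_{n-1} + 3 a_{n-2} = 0,  where D(n) = (r+n)(r+n-1) + (-9/2)(r+n) + (15/2).
  a_n = [1 a_{n-1} - 3 a_{n-2}] / D(n).
Since the indicial polynomial factors as (r - r_1)(r - r_2), D(n) = (r_1 + n - r_1)(r_1 + n - r_2) = n(n + 1/2).
Evaluating step by step (a_0 = 1):
  n = 1: D(1) = 1(1 + 1/2) = 3/2; numerator = 1(1) = 1; a_1 = (1)/(3/2) = 2/3
  n = 2: D(2) = 2(2 + 1/2) = 5; numerator = 1(2/3) - 3(1) = -7/3; a_2 = (-7/3)/(5) = -7/15
  n = 3: D(3) = 3(3 + 1/2) = 21/2; numerator = 1(-7/15) - 3(2/3) = -37/15; a_3 = (-37/15)/(21/2) = -74/315
  n = 4: D(4) = 4(4 + 1/2) = 18; numerator = 1(-74/315) - 3(-7/15) = 367/315; a_4 = (367/315)/(18) = 367/5670
  n = 5: D(5) = 5(5 + 1/2) = 55/2; numerator = 1(367/5670) - 3(-74/315) = 4363/5670; a_5 = (4363/5670)/(55/2) = 4363/155925

r = 3; a_0 = 1; a_1 = 2/3; a_2 = -7/15; a_3 = -74/315; a_4 = 367/5670; a_5 = 4363/155925


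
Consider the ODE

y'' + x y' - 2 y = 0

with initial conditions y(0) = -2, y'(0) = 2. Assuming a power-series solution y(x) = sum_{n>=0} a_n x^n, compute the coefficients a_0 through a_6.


Ansatz: y(x) = sum_{n>=0} a_n x^n, so y'(x) = sum_{n>=1} n a_n x^(n-1) and y''(x) = sum_{n>=2} n(n-1) a_n x^(n-2).
Substitute into P(x) y'' + Q(x) y' + R(x) y = 0 with P(x) = 1, Q(x) = x, R(x) = -2, and match powers of x.
Initial conditions: a_0 = -2, a_1 = 2.
Setting the coefficient of each power of x to zero and solving order by order (substituting the coefficients already found):
  x^0: 2 a_2 - 2 a_0 = 0  ->  2 a_2 = 2 a_0 = -4  ->  a_2 = -2
  x^1: 6 a_3 - a_1 = 0  ->  6 a_3 = a_1 = 2  ->  a_3 = 1/3
  x^2: 12 a_4 = 0  ->  a_4 = 0
  x^3: 20 a_5 + a_3 = 0  ->  20 a_5 = -a_3 = -1/3  ->  a_5 = -1/60
  x^4: 30 a_6 + 2 a_4 = 0  ->  30 a_6 = -2 a_4 = 0  ->  a_6 = 0
Truncated series: y(x) = -2 + 2 x - 2 x^2 + (1/3) x^3 - (1/60) x^5 + O(x^7).

a_0 = -2; a_1 = 2; a_2 = -2; a_3 = 1/3; a_4 = 0; a_5 = -1/60; a_6 = 0


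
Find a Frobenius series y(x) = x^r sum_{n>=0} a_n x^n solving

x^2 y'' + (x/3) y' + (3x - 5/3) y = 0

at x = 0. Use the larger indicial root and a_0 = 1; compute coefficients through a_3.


Write in Frobenius form y'' + (p(x)/x) y' + (q(x)/x^2) y = 0:
  p(x) = 1/3,  q(x) = 3x - 5/3.
Indicial equation: r(r-1) + (1/3) r + (-5/3) = 0 -> roots r_1 = 5/3, r_2 = -1.
Take r = r_1 = 5/3. Let y(x) = x^r sum_{n>=0} a_n x^n with a_0 = 1.
Substitute y = x^r sum a_n x^n and match x^{r+n}. The recurrence is
  D(n) a_n + 3 a_{n-1} = 0,  where D(n) = (r+n)(r+n-1) + (1/3)(r+n) + (-5/3).
  a_n = -3 / D(n) * a_{n-1}.
Since the indicial polynomial factors as (r - r_1)(r - r_2), D(n) = (r_1 + n - r_1)(r_1 + n - r_2) = n(n + 8/3).
Evaluating step by step (a_0 = 1):
  n = 1: D(1) = 1(1 + 8/3) = 11/3; numerator = -3(1) = -3; a_1 = (-3)/(11/3) = -9/11
  n = 2: D(2) = 2(2 + 8/3) = 28/3; numerator = -3(-9/11) = 27/11; a_2 = (27/11)/(28/3) = 81/308
  n = 3: D(3) = 3(3 + 8/3) = 17; numerator = -3(81/308) = -243/308; a_3 = (-243/308)/(17) = -243/5236

r = 5/3; a_0 = 1; a_1 = -9/11; a_2 = 81/308; a_3 = -243/5236


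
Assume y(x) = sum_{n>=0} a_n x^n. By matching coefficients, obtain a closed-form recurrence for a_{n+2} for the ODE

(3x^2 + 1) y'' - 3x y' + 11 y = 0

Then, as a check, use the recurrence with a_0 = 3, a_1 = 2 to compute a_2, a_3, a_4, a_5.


Substitute y = sum_n a_n x^n.
(1 + 3 x^2) y'' contributes (n+2)(n+1) a_{n+2} + 3 n(n-1) a_n at x^n.
-3 x y'(x) contributes -3 n a_n at x^n.
11 y(x) contributes 11 a_n at x^n.
Matching x^n: (n+2)(n+1) a_{n+2} + (3 n(n-1) - 3 n + 11) a_n = 0.
Thus a_{n+2} = (-3 n(n-1) + 3 n - 11) / ((n+1)(n+2)) * a_n.

Check with a_0 = 3, a_1 = 2 (apply the recurrence for n = 0, 1, 2, 3): a_0 = 3, a_1 = 2, a_2 = -33/2, a_3 = -8/3, a_4 = 121/8, a_5 = 8/3.

a_(n+2) = (-3 n(n-1) + 3 n - 11) / ((n+1)(n+2)) * a_n; check: a_0 = 3, a_1 = 2, a_2 = -33/2, a_3 = -8/3, a_4 = 121/8, a_5 = 8/3


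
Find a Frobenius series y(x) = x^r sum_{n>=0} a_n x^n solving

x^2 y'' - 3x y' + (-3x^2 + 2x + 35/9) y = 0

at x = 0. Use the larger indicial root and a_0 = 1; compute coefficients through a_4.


Write in Frobenius form y'' + (p(x)/x) y' + (q(x)/x^2) y = 0:
  p(x) = -3,  q(x) = -3x^2 + 2x + 35/9.
Indicial equation: r(r-1) + (-3) r + (35/9) = 0 -> roots r_1 = 7/3, r_2 = 5/3.
Take r = r_1 = 7/3. Let y(x) = x^r sum_{n>=0} a_n x^n with a_0 = 1.
Substitute y = x^r sum a_n x^n and match x^{r+n}. The recurrence is
  D(n) a_n + 2 a_{n-1} - 3 a_{n-2} = 0,  where D(n) = (r+n)(r+n-1) + (-3)(r+n) + (35/9).
  a_n = [-2 a_{n-1} + 3 a_{n-2}] / D(n).
Since the indicial polynomial factors as (r - r_1)(r - r_2), D(n) = (r_1 + n - r_1)(r_1 + n - r_2) = n(n + 2/3).
Evaluating step by step (a_0 = 1):
  n = 1: D(1) = 1(1 + 2/3) = 5/3; numerator = -2(1) = -2; a_1 = (-2)/(5/3) = -6/5
  n = 2: D(2) = 2(2 + 2/3) = 16/3; numerator = -2(-6/5) + 3(1) = 27/5; a_2 = (27/5)/(16/3) = 81/80
  n = 3: D(3) = 3(3 + 2/3) = 11; numerator = -2(81/80) + 3(-6/5) = -45/8; a_3 = (-45/8)/(11) = -45/88
  n = 4: D(4) = 4(4 + 2/3) = 56/3; numerator = -2(-45/88) + 3(81/80) = 3573/880; a_4 = (3573/880)/(56/3) = 10719/49280

r = 7/3; a_0 = 1; a_1 = -6/5; a_2 = 81/80; a_3 = -45/88; a_4 = 10719/49280


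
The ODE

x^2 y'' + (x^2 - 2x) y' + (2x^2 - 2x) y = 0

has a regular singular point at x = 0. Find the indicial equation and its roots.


Divide by x^2 to reach normal form y'' + P_1(x) y' + P_2(x) y = 0 with P_1(x) = 1 - 2/x and P_2(x) = 2 - 2/x.
x = 0 is a singular point because the y'-coefficient 1 - 2/x has a pole at x = 0 and the y-coefficient 2 - 2/x has a pole at x = 0.
It is a regular singular point because x P_1(x) = p(x) = x - 2 and x^2 P_2(x) = q(x) = 2x^2 - 2x are polynomials, hence analytic at x = 0.
p(0) = -2,  q(0) = 0.
Indicial equation: r(r-1) + p(0) r + q(0) = 0, i.e. r^2 + (p(0) - 1) r + q(0) = 0, i.e. r^2 - 3 r = 0.
Discriminant: (-3)^2 - 4(0) = 9, so r = (3 ± 3)/2.
Solving: r_1 = 3, r_2 = 0.

indicial: r^2 - 3 r = 0; roots r_1 = 3, r_2 = 0


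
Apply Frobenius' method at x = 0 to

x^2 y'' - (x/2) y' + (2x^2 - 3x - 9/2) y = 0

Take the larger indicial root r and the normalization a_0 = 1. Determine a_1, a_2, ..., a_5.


Write in Frobenius form y'' + (p(x)/x) y' + (q(x)/x^2) y = 0:
  p(x) = -1/2,  q(x) = 2x^2 - 3x - 9/2.
Indicial equation: r(r-1) + (-1/2) r + (-9/2) = 0 -> roots r_1 = 3, r_2 = -3/2.
Take r = r_1 = 3. Let y(x) = x^r sum_{n>=0} a_n x^n with a_0 = 1.
Substitute y = x^r sum a_n x^n and match x^{r+n}. The recurrence is
  D(n) a_n - 3 a_{n-1} + 2 a_{n-2} = 0,  where D(n) = (r+n)(r+n-1) + (-1/2)(r+n) + (-9/2).
  a_n = [3 a_{n-1} - 2 a_{n-2}] / D(n).
Since the indicial polynomial factors as (r - r_1)(r - r_2), D(n) = (r_1 + n - r_1)(r_1 + n - r_2) = n(n + 9/2).
Evaluating step by step (a_0 = 1):
  n = 1: D(1) = 1(1 + 9/2) = 11/2; numerator = 3(1) = 3; a_1 = (3)/(11/2) = 6/11
  n = 2: D(2) = 2(2 + 9/2) = 13; numerator = 3(6/11) - 2(1) = -4/11; a_2 = (-4/11)/(13) = -4/143
  n = 3: D(3) = 3(3 + 9/2) = 45/2; numerator = 3(-4/143) - 2(6/11) = -168/143; a_3 = (-168/143)/(45/2) = -112/2145
  n = 4: D(4) = 4(4 + 9/2) = 34; numerator = 3(-112/2145) - 2(-4/143) = -72/715; a_4 = (-72/715)/(34) = -36/12155
  n = 5: D(5) = 5(5 + 9/2) = 95/2; numerator = 3(-36/12155) - 2(-112/2145) = 268/2805; a_5 = (268/2805)/(95/2) = 536/266475

r = 3; a_0 = 1; a_1 = 6/11; a_2 = -4/143; a_3 = -112/2145; a_4 = -36/12155; a_5 = 536/266475


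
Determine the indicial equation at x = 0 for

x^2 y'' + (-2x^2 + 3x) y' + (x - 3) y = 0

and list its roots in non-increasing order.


Divide by x^2 to reach normal form y'' + P_1(x) y' + P_2(x) y = 0 with P_1(x) = -2 + 3/x and P_2(x) = 1/x - 3/x^2.
x = 0 is a singular point because the y'-coefficient -2 + 3/x has a pole at x = 0 and the y-coefficient 1/x - 3/x^2 has a pole at x = 0.
It is a regular singular point because x P_1(x) = p(x) = 3 - 2x and x^2 P_2(x) = q(x) = x - 3 are polynomials, hence analytic at x = 0.
p(0) = 3,  q(0) = -3.
Indicial equation: r(r-1) + p(0) r + q(0) = 0, i.e. r^2 + (p(0) - 1) r + q(0) = 0, i.e. r^2 + 2 r - 3 = 0.
Discriminant: (2)^2 - 4(-3) = 16, so r = (-2 ± 4)/2.
Solving: r_1 = 1, r_2 = -3.

indicial: r^2 + 2 r - 3 = 0; roots r_1 = 1, r_2 = -3


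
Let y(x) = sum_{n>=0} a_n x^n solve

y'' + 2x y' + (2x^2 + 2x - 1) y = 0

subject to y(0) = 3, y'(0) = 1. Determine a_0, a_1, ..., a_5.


Ansatz: y(x) = sum_{n>=0} a_n x^n, so y'(x) = sum_{n>=1} n a_n x^(n-1) and y''(x) = sum_{n>=2} n(n-1) a_n x^(n-2).
Substitute into P(x) y'' + Q(x) y' + R(x) y = 0 with P(x) = 1, Q(x) = 2x, R(x) = 2x^2 + 2x - 1, and match powers of x.
Initial conditions: a_0 = 3, a_1 = 1.
Setting the coefficient of each power of x to zero and solving order by order (substituting the coefficients already found):
  x^0: 2 a_2 - a_0 = 0  ->  2 a_2 = a_0 = 3  ->  a_2 = 3/2
  x^1: 6 a_3 + a_1 + 2 a_0 = 0  ->  6 a_3 = -a_1 - 2 a_0 = -7  ->  a_3 = -7/6
  x^2: 12 a_4 + 3 a_2 + 2 a_1 + 2 a_0 = 0  ->  12 a_4 = -3 a_2 - 2 a_1 - 2 a_0 = -25/2  ->  a_4 = -25/24
  x^3: 20 a_5 + 5 a_3 + 2 a_2 + 2 a_1 = 0  ->  20 a_5 = -5 a_3 - 2 a_2 - 2 a_1 = 5/6  ->  a_5 = 1/24
Truncated series: y(x) = 3 + x + (3/2) x^2 - (7/6) x^3 - (25/24) x^4 + (1/24) x^5 + O(x^6).

a_0 = 3; a_1 = 1; a_2 = 3/2; a_3 = -7/6; a_4 = -25/24; a_5 = 1/24


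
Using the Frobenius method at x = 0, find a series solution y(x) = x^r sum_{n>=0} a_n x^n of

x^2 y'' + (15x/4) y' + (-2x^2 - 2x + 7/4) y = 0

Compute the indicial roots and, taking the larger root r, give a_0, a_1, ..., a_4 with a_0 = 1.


Write in Frobenius form y'' + (p(x)/x) y' + (q(x)/x^2) y = 0:
  p(x) = 15/4,  q(x) = -2x^2 - 2x + 7/4.
Indicial equation: r(r-1) + (15/4) r + (7/4) = 0 -> roots r_1 = -1, r_2 = -7/4.
Take r = r_1 = -1. Let y(x) = x^r sum_{n>=0} a_n x^n with a_0 = 1.
Substitute y = x^r sum a_n x^n and match x^{r+n}. The recurrence is
  D(n) a_n - 2 a_{n-1} - 2 a_{n-2} = 0,  where D(n) = (r+n)(r+n-1) + (15/4)(r+n) + (7/4).
  a_n = [2 a_{n-1} + 2 a_{n-2}] / D(n).
Since the indicial polynomial factors as (r - r_1)(r - r_2), D(n) = (r_1 + n - r_1)(r_1 + n - r_2) = n(n + 3/4).
Evaluating step by step (a_0 = 1):
  n = 1: D(1) = 1(1 + 3/4) = 7/4; numerator = 2(1) = 2; a_1 = (2)/(7/4) = 8/7
  n = 2: D(2) = 2(2 + 3/4) = 11/2; numerator = 2(8/7) + 2(1) = 30/7; a_2 = (30/7)/(11/2) = 60/77
  n = 3: D(3) = 3(3 + 3/4) = 45/4; numerator = 2(60/77) + 2(8/7) = 296/77; a_3 = (296/77)/(45/4) = 1184/3465
  n = 4: D(4) = 4(4 + 3/4) = 19; numerator = 2(1184/3465) + 2(60/77) = 7768/3465; a_4 = (7768/3465)/(19) = 7768/65835

r = -1; a_0 = 1; a_1 = 8/7; a_2 = 60/77; a_3 = 1184/3465; a_4 = 7768/65835


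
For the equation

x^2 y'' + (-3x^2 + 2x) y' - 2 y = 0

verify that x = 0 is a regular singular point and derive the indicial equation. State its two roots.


Divide by x^2 to reach normal form y'' + P_1(x) y' + P_2(x) y = 0 with P_1(x) = -3 + 2/x and P_2(x) = -2/x^2.
x = 0 is a singular point because the y'-coefficient -3 + 2/x has a pole at x = 0 and the y-coefficient -2/x^2 has a pole at x = 0.
It is a regular singular point because x P_1(x) = p(x) = 2 - 3x and x^2 P_2(x) = q(x) = -2 are polynomials, hence analytic at x = 0.
p(0) = 2,  q(0) = -2.
Indicial equation: r(r-1) + p(0) r + q(0) = 0, i.e. r^2 + (p(0) - 1) r + q(0) = 0, i.e. r^2 + 1 r - 2 = 0.
Discriminant: (1)^2 - 4(-2) = 9, so r = (-1 ± 3)/2.
Solving: r_1 = 1, r_2 = -2.

indicial: r^2 + 1 r - 2 = 0; roots r_1 = 1, r_2 = -2


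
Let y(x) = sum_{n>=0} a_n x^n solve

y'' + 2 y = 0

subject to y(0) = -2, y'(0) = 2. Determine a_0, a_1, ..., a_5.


Ansatz: y(x) = sum_{n>=0} a_n x^n, so y'(x) = sum_{n>=1} n a_n x^(n-1) and y''(x) = sum_{n>=2} n(n-1) a_n x^(n-2).
Substitute into P(x) y'' + Q(x) y' + R(x) y = 0 with P(x) = 1, Q(x) = 0, R(x) = 2, and match powers of x.
Initial conditions: a_0 = -2, a_1 = 2.
Setting the coefficient of each power of x to zero and solving order by order (substituting the coefficients already found):
  x^0: 2 a_2 + 2 a_0 = 0  ->  2 a_2 = -2 a_0 = 4  ->  a_2 = 2
  x^1: 6 a_3 + 2 a_1 = 0  ->  6 a_3 = -2 a_1 = -4  ->  a_3 = -2/3
  x^2: 12 a_4 + 2 a_2 = 0  ->  12 a_4 = -2 a_2 = -4  ->  a_4 = -1/3
  x^3: 20 a_5 + 2 a_3 = 0  ->  20 a_5 = -2 a_3 = 4/3  ->  a_5 = 1/15
Truncated series: y(x) = -2 + 2 x + 2 x^2 - (2/3) x^3 - (1/3) x^4 + (1/15) x^5 + O(x^6).

a_0 = -2; a_1 = 2; a_2 = 2; a_3 = -2/3; a_4 = -1/3; a_5 = 1/15


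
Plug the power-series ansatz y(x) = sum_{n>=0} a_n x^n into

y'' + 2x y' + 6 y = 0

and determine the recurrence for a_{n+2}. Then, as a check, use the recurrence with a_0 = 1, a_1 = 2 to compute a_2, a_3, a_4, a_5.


Substitute y = sum_n a_n x^n.
y''(x) has coefficient (n+2)(n+1) a_{n+2} at x^n;
2 x y'(x) has coefficient 2 n a_n at x^n (shift);
6 y(x) has coefficient 6 a_n at x^n.
Matching x^n: (n+2)(n+1) a_{n+2} + (2n + 6) a_n = 0.
Thus a_{n+2} = (-2n - 6) / ((n+1)(n+2)) * a_n.

Check with a_0 = 1, a_1 = 2 (apply the recurrence for n = 0, 1, 2, 3): a_0 = 1, a_1 = 2, a_2 = -3, a_3 = -8/3, a_4 = 5/2, a_5 = 8/5.

a_(n+2) = (-2n - 6) / ((n+1)(n+2)) * a_n; check: a_0 = 1, a_1 = 2, a_2 = -3, a_3 = -8/3, a_4 = 5/2, a_5 = 8/5


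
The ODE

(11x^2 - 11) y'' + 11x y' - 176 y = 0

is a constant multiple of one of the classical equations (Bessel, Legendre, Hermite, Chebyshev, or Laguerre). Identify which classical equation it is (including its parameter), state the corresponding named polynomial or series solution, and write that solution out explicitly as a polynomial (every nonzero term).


All three coefficients share the factor -11; dividing through by -11 gives  (1 - x^2) y'' - x y' + 16 y = 0.
This matches the Chebyshev equation (1 - x^2) y'' - x y' + n^2 y = 0 (note the -x y' term, not -2x y') with n^2 = 16, so n = 4; the polynomial solution is T_4(x).
With y = sum_k a_k x^k, matching x^k gives (k+2)(k+1) a_{k+2} = (k^2 - n^2) a_k = (k - 4)(k + 4) a_k. The right side vanishes at k = 4, so the series with the parity of 4 terminates at degree 4.
Standard normalization: leading coefficient of T_n is 2^(n-1), so a_4 = 2^3 = 8. Work downward with a_k = (k+1)(k+2) a_{k+2} / ((k - 4)(k + 4)):
  a_2 = (3)(4)(8) / ((2 - 4)(2 + 4)) = 96/(-12) = -8
  a_0 = (1)(2)(-8) / ((0 - 4)(0 + 4)) = -16/(-16) = 1
Hence T_4(x) = 8 x^4 - 8 x^2 + 1.

T_4(x); series = 8 x^4 - 8 x^2 + 1


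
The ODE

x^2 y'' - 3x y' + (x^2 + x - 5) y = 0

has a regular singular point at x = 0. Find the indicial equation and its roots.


Divide by x^2 to reach normal form y'' + P_1(x) y' + P_2(x) y = 0 with P_1(x) = -3/x and P_2(x) = 1 + 1/x - 5/x^2.
x = 0 is a singular point because the y'-coefficient -3/x has a pole at x = 0 and the y-coefficient 1 + 1/x - 5/x^2 has a pole at x = 0.
It is a regular singular point because x P_1(x) = p(x) = -3 and x^2 P_2(x) = q(x) = x^2 + x - 5 are polynomials, hence analytic at x = 0.
p(0) = -3,  q(0) = -5.
Indicial equation: r(r-1) + p(0) r + q(0) = 0, i.e. r^2 + (p(0) - 1) r + q(0) = 0, i.e. r^2 - 4 r - 5 = 0.
Discriminant: (-4)^2 - 4(-5) = 36, so r = (4 ± 6)/2.
Solving: r_1 = 5, r_2 = -1.

indicial: r^2 - 4 r - 5 = 0; roots r_1 = 5, r_2 = -1


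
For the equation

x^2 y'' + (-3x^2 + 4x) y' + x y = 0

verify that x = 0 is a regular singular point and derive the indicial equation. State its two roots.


Divide by x^2 to reach normal form y'' + P_1(x) y' + P_2(x) y = 0 with P_1(x) = -3 + 4/x and P_2(x) = 1/x.
x = 0 is a singular point because the y'-coefficient -3 + 4/x has a pole at x = 0 and the y-coefficient 1/x has a pole at x = 0.
It is a regular singular point because x P_1(x) = p(x) = 4 - 3x and x^2 P_2(x) = q(x) = x are polynomials, hence analytic at x = 0.
p(0) = 4,  q(0) = 0.
Indicial equation: r(r-1) + p(0) r + q(0) = 0, i.e. r^2 + (p(0) - 1) r + q(0) = 0, i.e. r^2 + 3 r = 0.
Discriminant: (3)^2 - 4(0) = 9, so r = (-3 ± 3)/2.
Solving: r_1 = 0, r_2 = -3.

indicial: r^2 + 3 r = 0; roots r_1 = 0, r_2 = -3


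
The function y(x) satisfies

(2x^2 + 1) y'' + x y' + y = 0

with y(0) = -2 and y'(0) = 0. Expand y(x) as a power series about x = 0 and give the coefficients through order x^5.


Ansatz: y(x) = sum_{n>=0} a_n x^n, so y'(x) = sum_{n>=1} n a_n x^(n-1) and y''(x) = sum_{n>=2} n(n-1) a_n x^(n-2).
Substitute into P(x) y'' + Q(x) y' + R(x) y = 0 with P(x) = 2x^2 + 1, Q(x) = x, R(x) = 1, and match powers of x.
Initial conditions: a_0 = -2, a_1 = 0.
Setting the coefficient of each power of x to zero and solving order by order (substituting the coefficients already found):
  x^0: 2 a_2 + a_0 = 0  ->  2 a_2 = -a_0 = 2  ->  a_2 = 1
  x^1: 6 a_3 + 2 a_1 = 0  ->  6 a_3 = -2 a_1 = 0  ->  a_3 = 0
  x^2: 12 a_4 + 7 a_2 = 0  ->  12 a_4 = -7 a_2 = -7  ->  a_4 = -7/12
  x^3: 20 a_5 + 16 a_3 = 0  ->  20 a_5 = -16 a_3 = 0  ->  a_5 = 0
Truncated series: y(x) = -2 + x^2 - (7/12) x^4 + O(x^6).

a_0 = -2; a_1 = 0; a_2 = 1; a_3 = 0; a_4 = -7/12; a_5 = 0


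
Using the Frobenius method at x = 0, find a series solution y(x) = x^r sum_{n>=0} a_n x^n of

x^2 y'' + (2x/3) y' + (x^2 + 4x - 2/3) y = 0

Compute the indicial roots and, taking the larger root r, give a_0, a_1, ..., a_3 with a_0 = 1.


Write in Frobenius form y'' + (p(x)/x) y' + (q(x)/x^2) y = 0:
  p(x) = 2/3,  q(x) = x^2 + 4x - 2/3.
Indicial equation: r(r-1) + (2/3) r + (-2/3) = 0 -> roots r_1 = 1, r_2 = -2/3.
Take r = r_1 = 1. Let y(x) = x^r sum_{n>=0} a_n x^n with a_0 = 1.
Substitute y = x^r sum a_n x^n and match x^{r+n}. The recurrence is
  D(n) a_n + 4 a_{n-1} + 1 a_{n-2} = 0,  where D(n) = (r+n)(r+n-1) + (2/3)(r+n) + (-2/3).
  a_n = [-4 a_{n-1} - 1 a_{n-2}] / D(n).
Since the indicial polynomial factors as (r - r_1)(r - r_2), D(n) = (r_1 + n - r_1)(r_1 + n - r_2) = n(n + 5/3).
Evaluating step by step (a_0 = 1):
  n = 1: D(1) = 1(1 + 5/3) = 8/3; numerator = -4(1) = -4; a_1 = (-4)/(8/3) = -3/2
  n = 2: D(2) = 2(2 + 5/3) = 22/3; numerator = -4(-3/2) - 1(1) = 5; a_2 = (5)/(22/3) = 15/22
  n = 3: D(3) = 3(3 + 5/3) = 14; numerator = -4(15/22) - 1(-3/2) = -27/22; a_3 = (-27/22)/(14) = -27/308

r = 1; a_0 = 1; a_1 = -3/2; a_2 = 15/22; a_3 = -27/308


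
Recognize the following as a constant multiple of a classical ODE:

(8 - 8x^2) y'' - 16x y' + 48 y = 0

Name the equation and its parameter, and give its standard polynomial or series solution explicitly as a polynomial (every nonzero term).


All three coefficients share the factor 8; dividing through by 8 gives  (1 - x^2) y'' - 2x y' + 6 y = 0.
This matches the Legendre equation (1 - x^2) y'' - 2x y' + n(n+1) y = 0 (note the -2x y' term) with n(n+1) = 6, so n = 2; the polynomial solution is P_2(x).
With y = sum_k a_k x^k, matching x^k gives (k+2)(k+1) a_{k+2} = [k(k+1) - n(n+1)] a_k = (k - 2)(k + 3) a_k. The right side vanishes at k = 2, so the series with the parity of 2 terminates at degree 2.
Standard normalization (P_n(1) = 1): leading coefficient (2n)!/(2^n (n!)^2) = 24/(4*4) = 3/2, so a_2 = 3/2. Work downward with a_k = (k+1)(k+2) a_{k+2} / ((k - 2)(k + 3)):
  a_0 = (1)(2)(3/2) / ((0 - 2)(0 + 3)) = 3/(-6) = -1/2
Hence P_2(x) = 3 x^2/2 - 1/2.

P_2(x); series = 3 x^2/2 - 1/2


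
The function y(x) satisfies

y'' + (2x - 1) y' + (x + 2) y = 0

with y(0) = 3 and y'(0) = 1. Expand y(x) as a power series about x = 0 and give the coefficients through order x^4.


Ansatz: y(x) = sum_{n>=0} a_n x^n, so y'(x) = sum_{n>=1} n a_n x^(n-1) and y''(x) = sum_{n>=2} n(n-1) a_n x^(n-2).
Substitute into P(x) y'' + Q(x) y' + R(x) y = 0 with P(x) = 1, Q(x) = 2x - 1, R(x) = x + 2, and match powers of x.
Initial conditions: a_0 = 3, a_1 = 1.
Setting the coefficient of each power of x to zero and solving order by order (substituting the coefficients already found):
  x^0: 2 a_2 - a_1 + 2 a_0 = 0  ->  2 a_2 = a_1 - 2 a_0 = -5  ->  a_2 = -5/2
  x^1: 6 a_3 - 2 a_2 + 4 a_1 + a_0 = 0  ->  6 a_3 = 2 a_2 - 4 a_1 - a_0 = -12  ->  a_3 = -2
  x^2: 12 a_4 - 3 a_3 + 6 a_2 + a_1 = 0  ->  12 a_4 = 3 a_3 - 6 a_2 - a_1 = 8  ->  a_4 = 2/3
Truncated series: y(x) = 3 + x - (5/2) x^2 - 2 x^3 + (2/3) x^4 + O(x^5).

a_0 = 3; a_1 = 1; a_2 = -5/2; a_3 = -2; a_4 = 2/3


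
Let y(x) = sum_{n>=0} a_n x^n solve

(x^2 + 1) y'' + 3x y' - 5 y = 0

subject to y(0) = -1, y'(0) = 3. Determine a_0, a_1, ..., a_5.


Ansatz: y(x) = sum_{n>=0} a_n x^n, so y'(x) = sum_{n>=1} n a_n x^(n-1) and y''(x) = sum_{n>=2} n(n-1) a_n x^(n-2).
Substitute into P(x) y'' + Q(x) y' + R(x) y = 0 with P(x) = x^2 + 1, Q(x) = 3x, R(x) = -5, and match powers of x.
Initial conditions: a_0 = -1, a_1 = 3.
Setting the coefficient of each power of x to zero and solving order by order (substituting the coefficients already found):
  x^0: 2 a_2 - 5 a_0 = 0  ->  2 a_2 = 5 a_0 = -5  ->  a_2 = -5/2
  x^1: 6 a_3 - 2 a_1 = 0  ->  6 a_3 = 2 a_1 = 6  ->  a_3 = 1
  x^2: 12 a_4 + 3 a_2 = 0  ->  12 a_4 = -3 a_2 = 15/2  ->  a_4 = 5/8
  x^3: 20 a_5 + 10 a_3 = 0  ->  20 a_5 = -10 a_3 = -10  ->  a_5 = -1/2
Truncated series: y(x) = -1 + 3 x - (5/2) x^2 + x^3 + (5/8) x^4 - (1/2) x^5 + O(x^6).

a_0 = -1; a_1 = 3; a_2 = -5/2; a_3 = 1; a_4 = 5/8; a_5 = -1/2


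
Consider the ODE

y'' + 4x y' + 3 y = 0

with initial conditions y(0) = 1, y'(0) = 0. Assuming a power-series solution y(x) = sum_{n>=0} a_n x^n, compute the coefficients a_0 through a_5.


Ansatz: y(x) = sum_{n>=0} a_n x^n, so y'(x) = sum_{n>=1} n a_n x^(n-1) and y''(x) = sum_{n>=2} n(n-1) a_n x^(n-2).
Substitute into P(x) y'' + Q(x) y' + R(x) y = 0 with P(x) = 1, Q(x) = 4x, R(x) = 3, and match powers of x.
Initial conditions: a_0 = 1, a_1 = 0.
Setting the coefficient of each power of x to zero and solving order by order (substituting the coefficients already found):
  x^0: 2 a_2 + 3 a_0 = 0  ->  2 a_2 = -3 a_0 = -3  ->  a_2 = -3/2
  x^1: 6 a_3 + 7 a_1 = 0  ->  6 a_3 = -7 a_1 = 0  ->  a_3 = 0
  x^2: 12 a_4 + 11 a_2 = 0  ->  12 a_4 = -11 a_2 = 33/2  ->  a_4 = 11/8
  x^3: 20 a_5 + 15 a_3 = 0  ->  20 a_5 = -15 a_3 = 0  ->  a_5 = 0
Truncated series: y(x) = 1 - (3/2) x^2 + (11/8) x^4 + O(x^6).

a_0 = 1; a_1 = 0; a_2 = -3/2; a_3 = 0; a_4 = 11/8; a_5 = 0


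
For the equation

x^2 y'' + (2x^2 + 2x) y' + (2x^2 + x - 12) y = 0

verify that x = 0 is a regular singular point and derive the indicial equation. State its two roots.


Divide by x^2 to reach normal form y'' + P_1(x) y' + P_2(x) y = 0 with P_1(x) = 2 + 2/x and P_2(x) = 2 + 1/x - 12/x^2.
x = 0 is a singular point because the y'-coefficient 2 + 2/x has a pole at x = 0 and the y-coefficient 2 + 1/x - 12/x^2 has a pole at x = 0.
It is a regular singular point because x P_1(x) = p(x) = 2x + 2 and x^2 P_2(x) = q(x) = 2x^2 + x - 12 are polynomials, hence analytic at x = 0.
p(0) = 2,  q(0) = -12.
Indicial equation: r(r-1) + p(0) r + q(0) = 0, i.e. r^2 + (p(0) - 1) r + q(0) = 0, i.e. r^2 + 1 r - 12 = 0.
Discriminant: (1)^2 - 4(-12) = 49, so r = (-1 ± 7)/2.
Solving: r_1 = 3, r_2 = -4.

indicial: r^2 + 1 r - 12 = 0; roots r_1 = 3, r_2 = -4


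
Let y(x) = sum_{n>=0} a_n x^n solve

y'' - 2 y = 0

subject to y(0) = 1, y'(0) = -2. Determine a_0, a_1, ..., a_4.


Ansatz: y(x) = sum_{n>=0} a_n x^n, so y'(x) = sum_{n>=1} n a_n x^(n-1) and y''(x) = sum_{n>=2} n(n-1) a_n x^(n-2).
Substitute into P(x) y'' + Q(x) y' + R(x) y = 0 with P(x) = 1, Q(x) = 0, R(x) = -2, and match powers of x.
Initial conditions: a_0 = 1, a_1 = -2.
Setting the coefficient of each power of x to zero and solving order by order (substituting the coefficients already found):
  x^0: 2 a_2 - 2 a_0 = 0  ->  2 a_2 = 2 a_0 = 2  ->  a_2 = 1
  x^1: 6 a_3 - 2 a_1 = 0  ->  6 a_3 = 2 a_1 = -4  ->  a_3 = -2/3
  x^2: 12 a_4 - 2 a_2 = 0  ->  12 a_4 = 2 a_2 = 2  ->  a_4 = 1/6
Truncated series: y(x) = 1 - 2 x + x^2 - (2/3) x^3 + (1/6) x^4 + O(x^5).

a_0 = 1; a_1 = -2; a_2 = 1; a_3 = -2/3; a_4 = 1/6


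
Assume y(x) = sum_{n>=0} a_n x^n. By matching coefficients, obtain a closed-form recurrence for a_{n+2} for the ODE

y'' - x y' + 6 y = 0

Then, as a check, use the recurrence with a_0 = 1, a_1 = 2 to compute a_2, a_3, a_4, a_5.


Substitute y = sum_n a_n x^n.
y''(x) has coefficient (n+2)(n+1) a_{n+2} at x^n;
-x y'(x) has coefficient -n a_n at x^n (shift);
6 y(x) has coefficient 6 a_n at x^n.
Matching x^n: (n+2)(n+1) a_{n+2} + (-n + 6) a_n = 0.
Thus a_{n+2} = (n - 6) / ((n+1)(n+2)) * a_n.

Check with a_0 = 1, a_1 = 2 (apply the recurrence for n = 0, 1, 2, 3): a_0 = 1, a_1 = 2, a_2 = -3, a_3 = -5/3, a_4 = 1, a_5 = 1/4.

a_(n+2) = (n - 6) / ((n+1)(n+2)) * a_n; check: a_0 = 1, a_1 = 2, a_2 = -3, a_3 = -5/3, a_4 = 1, a_5 = 1/4
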